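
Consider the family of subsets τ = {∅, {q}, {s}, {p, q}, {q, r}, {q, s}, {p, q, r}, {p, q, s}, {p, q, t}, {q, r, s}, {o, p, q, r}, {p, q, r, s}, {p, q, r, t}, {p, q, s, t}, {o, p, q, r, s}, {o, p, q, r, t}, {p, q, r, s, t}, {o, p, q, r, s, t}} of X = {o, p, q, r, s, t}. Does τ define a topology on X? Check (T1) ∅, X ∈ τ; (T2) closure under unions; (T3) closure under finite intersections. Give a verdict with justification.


τ IS a topology on X.

Axiom (T1): ∅ ∈ τ? Yes; X ∈ τ? Yes.
Axiom (T2/T3): check pairwise unions and intersections of members of τ.
All pairwise intersections and unions checked — each lies in τ. Therefore τ satisfies (T1), (T2), (T3): it IS a topology on X.


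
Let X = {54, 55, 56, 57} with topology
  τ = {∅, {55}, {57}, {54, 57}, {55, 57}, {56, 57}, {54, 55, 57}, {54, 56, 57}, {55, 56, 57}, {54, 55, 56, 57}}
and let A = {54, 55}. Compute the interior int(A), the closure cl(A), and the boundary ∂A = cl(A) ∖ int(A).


int(A) = {55}, cl(A) = {54, 55}, ∂A = {54}.

Closed sets in (X, τ) are complements of opens:
  closed(X, τ) = {∅, {54}, {55}, {56}, {54, 55}, {54, 56}, {55, 56}, {54, 55, 56}, {54, 56, 57}, {54, 55, 56, 57}}.
int(A) = ⋃ {U ∈ τ : U ⊆ A}. Opens contained in A: ∅, {55}.
Taking the union of these: int(A) = {55}.
cl(A) = ⋂ {C closed : A ⊆ C}. Closed sets containing A: {54, 55}, {54, 55, 56}, {54, 55, 56, 57}.
Intersecting these: cl(A) = {54, 55}.
∂A = cl(A) ∖ int(A) = {54, 55} ∖ {55} = {54}.


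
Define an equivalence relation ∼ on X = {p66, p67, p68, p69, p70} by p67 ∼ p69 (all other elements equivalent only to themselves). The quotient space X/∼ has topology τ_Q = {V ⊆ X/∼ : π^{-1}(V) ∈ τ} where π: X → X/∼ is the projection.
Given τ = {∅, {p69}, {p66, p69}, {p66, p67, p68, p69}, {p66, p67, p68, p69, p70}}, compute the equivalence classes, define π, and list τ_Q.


X/∼ = {[p66], [p67=p69], [p68], [p70]}; |τ_Q| = 3.

Equivalence classes: [p66], [p67=p69], [p68], [p70].
Quotient map π: X → X/∼ sends p66 ↦ [p66], p67 ↦ [p67=p69], p68 ↦ [p68], p69 ↦ [p67=p69], p70 ↦ [p70].
For each subset V ⊆ X/∼, compute π^{-1}(V) ⊆ X and check whether π^{-1}(V) ∈ τ. V is open in τ_Q iff π^{-1}(V) ∈ τ.
  V = {}: π^{-1}(V) = ∅ ∈ τ ✓.
  V = {[p66]}: π^{-1}(V) = {p66} ∉ τ ✗.
  V = {[p67=p69]}: π^{-1}(V) = {p67, p69} ∉ τ ✗.
  V = {[p66], [p67=p69]}: π^{-1}(V) = {p66, p67, p69} ∉ τ ✗.
  V = {[p68]}: π^{-1}(V) = {p68} ∉ τ ✗.
  V = {[p66], [p68]}: π^{-1}(V) = {p66, p68} ∉ τ ✗.
  V = {[p67=p69], [p68]}: π^{-1}(V) = {p67, p68, p69} ∉ τ ✗.
  V = {[p66], [p67=p69], [p68]}: π^{-1}(V) = {p66, p67, p68, p69} ∈ τ ✓.
  V = {[p70]}: π^{-1}(V) = {p70} ∉ τ ✗.
  V = {[p66], [p70]}: π^{-1}(V) = {p66, p70} ∉ τ ✗.
  V = {[p67=p69], [p70]}: π^{-1}(V) = {p67, p69, p70} ∉ τ ✗.
  V = {[p66], [p67=p69], [p70]}: π^{-1}(V) = {p66, p67, p69, p70} ∉ τ ✗.
  V = {[p68], [p70]}: π^{-1}(V) = {p68, p70} ∉ τ ✗.
  V = {[p66], [p68], [p70]}: π^{-1}(V) = {p66, p68, p70} ∉ τ ✗.
  V = {[p67=p69], [p68], [p70]}: π^{-1}(V) = {p67, p68, p69, p70} ∉ τ ✗.
  V = {[p66], [p67=p69], [p68], [p70]}: π^{-1}(V) = {p66, p67, p68, p69, p70} ∈ τ ✓.
Open sets in the quotient: τ_Q = {{}, {[p66], [p67=p69], [p68]}, {[p66], [p67=p69], [p68], [p70]}} (3 elements).


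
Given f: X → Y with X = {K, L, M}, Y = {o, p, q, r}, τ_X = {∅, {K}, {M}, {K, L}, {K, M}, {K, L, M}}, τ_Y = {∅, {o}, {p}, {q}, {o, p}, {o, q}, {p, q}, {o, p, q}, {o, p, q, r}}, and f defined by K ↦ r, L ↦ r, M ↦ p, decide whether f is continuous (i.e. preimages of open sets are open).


f IS continuous.

Compute f^{-1}(U) for each U ∈ τ_Y:
  U = ∅: f^{-1}(U) = ∅ ∈ τ_X ✓.
  U = {o}: f^{-1}(U) = ∅ ∈ τ_X ✓.
  U = {p}: f^{-1}(U) = {M} ∈ τ_X ✓.
  U = {q}: f^{-1}(U) = ∅ ∈ τ_X ✓.
  U = {o, p}: f^{-1}(U) = {M} ∈ τ_X ✓.
  U = {o, q}: f^{-1}(U) = ∅ ∈ τ_X ✓.
  U = {p, q}: f^{-1}(U) = {M} ∈ τ_X ✓.
  U = {o, p, q}: f^{-1}(U) = {M} ∈ τ_X ✓.
  U = {o, p, q, r}: f^{-1}(U) = {K, L, M} ∈ τ_X ✓.
Every preimage lies in τ_X, so f IS continuous.


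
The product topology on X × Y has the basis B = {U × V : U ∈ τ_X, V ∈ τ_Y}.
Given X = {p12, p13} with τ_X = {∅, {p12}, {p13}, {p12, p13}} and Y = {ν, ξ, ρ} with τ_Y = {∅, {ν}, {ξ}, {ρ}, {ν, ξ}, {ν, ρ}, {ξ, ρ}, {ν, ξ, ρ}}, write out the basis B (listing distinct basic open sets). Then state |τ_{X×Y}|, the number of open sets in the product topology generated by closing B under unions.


Basis B = {∅ × ∅, {p12} × {ν}, {p12} × {ξ}, {p12} × {ρ}, {p13} × {ν}, {p13} × {ξ}, {p13} × {ρ}, {p12} × {ν, ξ}, {p12} × {ν, ρ}, {p12, p13} × {ν}, {p12} × {ξ, ρ}, {p12, p13} × {ξ}, {p12, p13} × {ρ}, {p13} × {ν, ξ}, {p13} × {ν, ρ}, {p13} × {ξ, ρ}, {p12} × {ν, ξ, ρ}, {p13} × {ν, ξ, ρ}, {p12, p13} × {ν, ξ}, {p12, p13} × {ν, ρ}, {p12, p13} × {ξ, ρ}, {p12, p13} × {ν, ξ, ρ}}; |τ_{X×Y}| = 64.

Enumerate products U × V with U ∈ τ_X, V ∈ τ_Y (deduplicated):
  ∅ × ∅ = {} (∅)
  {p12} × {ν} = {(p12,ν)}
  {p12} × {ξ} = {(p12,ξ)}
  {p12} × {ρ} = {(p12,ρ)}
  {p13} × {ν} = {(p13,ν)}
  {p13} × {ξ} = {(p13,ξ)}
  {p13} × {ρ} = {(p13,ρ)}
  {p12} × {ν, ξ} = {(p12,ν), (p12,ξ)}
  {p12} × {ν, ρ} = {(p12,ν), (p12,ρ)}
  {p12, p13} × {ν} = {(p12,ν), (p13,ν)}
  {p12} × {ξ, ρ} = {(p12,ξ), (p12,ρ)}
  {p12, p13} × {ξ} = {(p12,ξ), (p13,ξ)}
  {p12, p13} × {ρ} = {(p12,ρ), (p13,ρ)}
  {p13} × {ν, ξ} = {(p13,ν), (p13,ξ)}
  {p13} × {ν, ρ} = {(p13,ν), (p13,ρ)}
  {p13} × {ξ, ρ} = {(p13,ξ), (p13,ρ)}
  {p12} × {ν, ξ, ρ} = {(p12,ν), (p12,ξ), (p12,ρ)}
  {p13} × {ν, ξ, ρ} = {(p13,ν), (p13,ξ), (p13,ρ)}
  {p12, p13} × {ν, ξ} = {(p12,ν), (p12,ξ), (p13,ν), (p13,ξ)}
  {p12, p13} × {ν, ρ} = {(p12,ν), (p12,ρ), (p13,ν), (p13,ρ)}
  {p12, p13} × {ξ, ρ} = {(p12,ξ), (p12,ρ), (p13,ξ), (p13,ρ)}
  {p12, p13} × {ν, ξ, ρ} = {(p12,ν), (p12,ξ), (p12,ρ), (p13,ν), (p13,ξ), (p13,ρ)}
These 22 distinct sets form the basis B.
Close under arbitrary unions to get τ_{X×Y}; counting gives |τ_{X×Y}| = 64.


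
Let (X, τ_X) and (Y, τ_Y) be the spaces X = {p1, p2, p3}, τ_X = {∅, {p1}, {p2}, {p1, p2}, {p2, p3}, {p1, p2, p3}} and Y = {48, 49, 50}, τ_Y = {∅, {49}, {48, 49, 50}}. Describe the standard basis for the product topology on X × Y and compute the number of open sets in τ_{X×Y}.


Basis B = {∅ × ∅, {p1} × {49}, {p2} × {49}, {p1, p2} × {49}, {p2, p3} × {49}, {p1} × {48, 49, 50}, {p1, p2, p3} × {49}, {p2} × {48, 49, 50}, {p1, p2} × {48, 49, 50}, {p2, p3} × {48, 49, 50}, {p1, p2, p3} × {48, 49, 50}}; |τ_{X×Y}| = 18.

Enumerate products U × V with U ∈ τ_X, V ∈ τ_Y (deduplicated):
  ∅ × ∅ = {} (∅)
  {p1} × {49} = {(p1,49)}
  {p2} × {49} = {(p2,49)}
  {p1, p2} × {49} = {(p1,49), (p2,49)}
  {p2, p3} × {49} = {(p2,49), (p3,49)}
  {p1} × {48, 49, 50} = {(p1,48), (p1,49), (p1,50)}
  {p1, p2, p3} × {49} = {(p1,49), (p2,49), (p3,49)}
  {p2} × {48, 49, 50} = {(p2,48), (p2,49), (p2,50)}
  {p1, p2} × {48, 49, 50} = {(p1,48), (p1,49), (p1,50), (p2,48), (p2,49), (p2,50)}
  {p2, p3} × {48, 49, 50} = {(p2,48), (p2,49), (p2,50), (p3,48), (p3,49), (p3,50)}
  {p1, p2, p3} × {48, 49, 50} = {(p1,48), (p1,49), (p1,50), (p2,48), (p2,49), (p2,50), (p3,48), (p3,49), (p3,50)}
These 11 distinct sets form the basis B.
Close under arbitrary unions to get τ_{X×Y}; counting gives |τ_{X×Y}| = 18.


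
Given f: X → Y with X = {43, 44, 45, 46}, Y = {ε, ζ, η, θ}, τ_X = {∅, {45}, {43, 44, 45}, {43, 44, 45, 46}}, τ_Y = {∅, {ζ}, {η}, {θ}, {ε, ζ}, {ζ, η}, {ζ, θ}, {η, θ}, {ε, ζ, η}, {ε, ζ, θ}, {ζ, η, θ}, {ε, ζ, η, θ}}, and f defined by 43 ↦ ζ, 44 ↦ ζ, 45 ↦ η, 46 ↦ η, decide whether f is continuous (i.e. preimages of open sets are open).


f is NOT continuous.

Compute f^{-1}(U) for each U ∈ τ_Y:
  U = ∅: f^{-1}(U) = ∅ ∈ τ_X ✓.
  U = {ζ}: f^{-1}(U) = {43, 44} ∉ τ_X ✗.
  U = {η}: f^{-1}(U) = {45, 46} ∉ τ_X ✗.
  U = {θ}: f^{-1}(U) = ∅ ∈ τ_X ✓.
  U = {ε, ζ}: f^{-1}(U) = {43, 44} ∉ τ_X ✗.
  U = {ζ, η}: f^{-1}(U) = {43, 44, 45, 46} ∈ τ_X ✓.
  U = {ζ, θ}: f^{-1}(U) = {43, 44} ∉ τ_X ✗.
  U = {η, θ}: f^{-1}(U) = {45, 46} ∉ τ_X ✗.
  U = {ε, ζ, η}: f^{-1}(U) = {43, 44, 45, 46} ∈ τ_X ✓.
  U = {ε, ζ, θ}: f^{-1}(U) = {43, 44} ∉ τ_X ✗.
  U = {ζ, η, θ}: f^{-1}(U) = {43, 44, 45, 46} ∈ τ_X ✓.
  U = {ε, ζ, η, θ}: f^{-1}(U) = {43, 44, 45, 46} ∈ τ_X ✓.
Found U = {ζ} with f^{-1}(U) = {43, 44} not in τ_X. Therefore f is NOT continuous.


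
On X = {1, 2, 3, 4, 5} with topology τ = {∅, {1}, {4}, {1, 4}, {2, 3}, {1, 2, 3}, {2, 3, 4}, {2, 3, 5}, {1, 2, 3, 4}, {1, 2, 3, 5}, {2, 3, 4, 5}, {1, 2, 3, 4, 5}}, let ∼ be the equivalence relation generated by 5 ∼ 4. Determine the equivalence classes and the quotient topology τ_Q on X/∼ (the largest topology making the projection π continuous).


X/∼ = {[1], [2], [3], [4=5]}; |τ_Q| = 6.

Equivalence classes: [1], [2], [3], [4=5].
Quotient map π: X → X/∼ sends 1 ↦ [1], 2 ↦ [2], 3 ↦ [3], 4 ↦ [4=5], 5 ↦ [4=5].
For each subset V ⊆ X/∼, compute π^{-1}(V) ⊆ X and check whether π^{-1}(V) ∈ τ. V is open in τ_Q iff π^{-1}(V) ∈ τ.
  V = {}: π^{-1}(V) = ∅ ∈ τ ✓.
  V = {[1]}: π^{-1}(V) = {1} ∈ τ ✓.
  V = {[2]}: π^{-1}(V) = {2} ∉ τ ✗.
  V = {[1], [2]}: π^{-1}(V) = {1, 2} ∉ τ ✗.
  V = {[3]}: π^{-1}(V) = {3} ∉ τ ✗.
  V = {[1], [3]}: π^{-1}(V) = {1, 3} ∉ τ ✗.
  V = {[2], [3]}: π^{-1}(V) = {2, 3} ∈ τ ✓.
  V = {[1], [2], [3]}: π^{-1}(V) = {1, 2, 3} ∈ τ ✓.
  V = {[4=5]}: π^{-1}(V) = {4, 5} ∉ τ ✗.
  V = {[1], [4=5]}: π^{-1}(V) = {1, 4, 5} ∉ τ ✗.
  V = {[2], [4=5]}: π^{-1}(V) = {2, 4, 5} ∉ τ ✗.
  V = {[1], [2], [4=5]}: π^{-1}(V) = {1, 2, 4, 5} ∉ τ ✗.
  V = {[3], [4=5]}: π^{-1}(V) = {3, 4, 5} ∉ τ ✗.
  V = {[1], [3], [4=5]}: π^{-1}(V) = {1, 3, 4, 5} ∉ τ ✗.
  V = {[2], [3], [4=5]}: π^{-1}(V) = {2, 3, 4, 5} ∈ τ ✓.
  V = {[1], [2], [3], [4=5]}: π^{-1}(V) = {1, 2, 3, 4, 5} ∈ τ ✓.
Open sets in the quotient: τ_Q = {{}, {[1]}, {[2], [3]}, {[1], [2], [3]}, {[2], [3], [4=5]}, {[1], [2], [3], [4=5]}} (6 elements).


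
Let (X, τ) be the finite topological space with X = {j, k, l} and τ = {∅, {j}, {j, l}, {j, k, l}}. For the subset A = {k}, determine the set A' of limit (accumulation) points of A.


A' = ∅

For each x ∈ X, list the open sets U ∈ τ with x ∈ U, then check whether U ∩ (A ∖ {x}) ≠ ∅ for every such U.
  x = j: open {j} ∋ x has {j} ∩ (A ∖ {j}) = ∅, so x is NOT a limit point.
  x = k: open {j, k, l} ∋ x has {j, k, l} ∩ (A ∖ {k}) = ∅, so x is NOT a limit point.
  x = l: open {j, l} ∋ x has {j, l} ∩ (A ∖ {l}) = ∅, so x is NOT a limit point.
Collecting: A' = ∅.


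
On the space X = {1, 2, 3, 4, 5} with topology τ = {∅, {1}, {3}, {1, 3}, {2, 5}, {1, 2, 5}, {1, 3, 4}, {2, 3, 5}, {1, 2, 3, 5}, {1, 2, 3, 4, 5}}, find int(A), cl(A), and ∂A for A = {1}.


int(A) = {1}, cl(A) = {1, 4}, ∂A = {4}.

Closed sets in (X, τ) are complements of opens:
  closed(X, τ) = {∅, {4}, {1, 4}, {2, 5}, {3, 4}, {1, 3, 4}, {2, 4, 5}, {1, 2, 4, 5}, {2, 3, 4, 5}, {1, 2, 3, 4, 5}}.
int(A) = ⋃ {U ∈ τ : U ⊆ A}. Opens contained in A: ∅, {1}.
Taking the union of these: int(A) = {1}.
cl(A) = ⋂ {C closed : A ⊆ C}. Closed sets containing A: {1, 4}, {1, 3, 4}, {1, 2, 4, 5}, {1, 2, 3, 4, 5}.
Intersecting these: cl(A) = {1, 4}.
∂A = cl(A) ∖ int(A) = {1, 4} ∖ {1} = {4}.


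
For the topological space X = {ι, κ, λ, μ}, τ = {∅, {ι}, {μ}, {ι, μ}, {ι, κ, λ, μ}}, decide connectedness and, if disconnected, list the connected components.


(X, τ) is connected.

Find clopen sets (U ∈ τ with X ∖ U ∈ τ):
  U = ∅, X ∖ U = {ι, κ, λ, μ} — both open, so U is clopen.
  U = {ι, κ, λ, μ}, X ∖ U = ∅ — both open, so U is clopen.
Only trivial clopens (∅ and X) exist, so (X, τ) is connected.
Compute connected components by grouping points that agree on all clopens:
  component: {ι, κ, λ, μ}


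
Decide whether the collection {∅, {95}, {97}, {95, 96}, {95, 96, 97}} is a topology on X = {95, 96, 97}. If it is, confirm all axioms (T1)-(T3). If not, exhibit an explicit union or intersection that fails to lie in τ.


τ is NOT a topology on X.

Axiom (T1): ∅ ∈ τ? Yes; X ∈ τ? Yes.
Axiom (T2/T3): check pairwise unions and intersections of members of τ.
Counterexample for (T2): {95} ∪ {97} = {95, 97} ∉ τ. Therefore τ is NOT a topology.


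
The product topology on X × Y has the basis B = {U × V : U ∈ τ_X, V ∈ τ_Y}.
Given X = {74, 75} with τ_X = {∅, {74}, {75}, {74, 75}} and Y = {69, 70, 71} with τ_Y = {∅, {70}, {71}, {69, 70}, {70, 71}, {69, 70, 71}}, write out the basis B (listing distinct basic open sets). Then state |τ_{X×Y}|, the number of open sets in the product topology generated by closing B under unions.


Basis B = {∅ × ∅, {74} × {70}, {74} × {71}, {75} × {70}, {75} × {71}, {74} × {69, 70}, {74} × {70, 71}, {74, 75} × {70}, {74, 75} × {71}, {75} × {69, 70}, {75} × {70, 71}, {74} × {69, 70, 71}, {75} × {69, 70, 71}, {74, 75} × {69, 70}, {74, 75} × {70, 71}, {74, 75} × {69, 70, 71}}; |τ_{X×Y}| = 36.

Enumerate products U × V with U ∈ τ_X, V ∈ τ_Y (deduplicated):
  ∅ × ∅ = {} (∅)
  {74} × {70} = {(74,70)}
  {74} × {71} = {(74,71)}
  {75} × {70} = {(75,70)}
  {75} × {71} = {(75,71)}
  {74} × {69, 70} = {(74,69), (74,70)}
  {74} × {70, 71} = {(74,70), (74,71)}
  {74, 75} × {70} = {(74,70), (75,70)}
  {74, 75} × {71} = {(74,71), (75,71)}
  {75} × {69, 70} = {(75,69), (75,70)}
  {75} × {70, 71} = {(75,70), (75,71)}
  {74} × {69, 70, 71} = {(74,69), (74,70), (74,71)}
  {75} × {69, 70, 71} = {(75,69), (75,70), (75,71)}
  {74, 75} × {69, 70} = {(74,69), (74,70), (75,69), (75,70)}
  {74, 75} × {70, 71} = {(74,70), (74,71), (75,70), (75,71)}
  {74, 75} × {69, 70, 71} = {(74,69), (74,70), (74,71), (75,69), (75,70), (75,71)}
These 16 distinct sets form the basis B.
Close under arbitrary unions to get τ_{X×Y}; counting gives |τ_{X×Y}| = 36.


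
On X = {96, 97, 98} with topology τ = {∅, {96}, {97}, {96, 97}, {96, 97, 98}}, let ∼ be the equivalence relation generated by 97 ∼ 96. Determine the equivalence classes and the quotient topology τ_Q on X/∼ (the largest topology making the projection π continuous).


X/∼ = {[96=97], [98]}; |τ_Q| = 3.

Equivalence classes: [96=97], [98].
Quotient map π: X → X/∼ sends 96 ↦ [96=97], 97 ↦ [96=97], 98 ↦ [98].
For each subset V ⊆ X/∼, compute π^{-1}(V) ⊆ X and check whether π^{-1}(V) ∈ τ. V is open in τ_Q iff π^{-1}(V) ∈ τ.
  V = {}: π^{-1}(V) = ∅ ∈ τ ✓.
  V = {[96=97]}: π^{-1}(V) = {96, 97} ∈ τ ✓.
  V = {[98]}: π^{-1}(V) = {98} ∉ τ ✗.
  V = {[96=97], [98]}: π^{-1}(V) = {96, 97, 98} ∈ τ ✓.
Open sets in the quotient: τ_Q = {{}, {[96=97]}, {[96=97], [98]}} (3 elements).


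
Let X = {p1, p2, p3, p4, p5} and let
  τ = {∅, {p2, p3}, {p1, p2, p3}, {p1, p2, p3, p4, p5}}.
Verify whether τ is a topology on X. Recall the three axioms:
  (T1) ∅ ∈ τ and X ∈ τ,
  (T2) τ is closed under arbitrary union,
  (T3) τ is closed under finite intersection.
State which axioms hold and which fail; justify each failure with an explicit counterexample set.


τ IS a topology on X.

Axiom (T1): ∅ ∈ τ? Yes; X ∈ τ? Yes.
Axiom (T2/T3): check pairwise unions and intersections of members of τ.
All pairwise intersections and unions checked — each lies in τ. Therefore τ satisfies (T1), (T2), (T3): it IS a topology on X.


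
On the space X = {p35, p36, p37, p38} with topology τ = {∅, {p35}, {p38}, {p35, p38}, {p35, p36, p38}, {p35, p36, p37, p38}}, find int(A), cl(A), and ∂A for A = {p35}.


int(A) = {p35}, cl(A) = {p35, p36, p37}, ∂A = {p36, p37}.

Closed sets in (X, τ) are complements of opens:
  closed(X, τ) = {∅, {p37}, {p36, p37}, {p35, p36, p37}, {p36, p37, p38}, {p35, p36, p37, p38}}.
int(A) = ⋃ {U ∈ τ : U ⊆ A}. Opens contained in A: ∅, {p35}.
Taking the union of these: int(A) = {p35}.
cl(A) = ⋂ {C closed : A ⊆ C}. Closed sets containing A: {p35, p36, p37}, {p35, p36, p37, p38}.
Intersecting these: cl(A) = {p35, p36, p37}.
∂A = cl(A) ∖ int(A) = {p35, p36, p37} ∖ {p35} = {p36, p37}.


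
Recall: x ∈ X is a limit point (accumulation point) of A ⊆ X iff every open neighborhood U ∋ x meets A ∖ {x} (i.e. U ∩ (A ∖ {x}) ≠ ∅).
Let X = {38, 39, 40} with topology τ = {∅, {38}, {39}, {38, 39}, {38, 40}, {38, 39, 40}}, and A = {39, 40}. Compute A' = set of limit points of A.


A' = ∅

For each x ∈ X, list the open sets U ∈ τ with x ∈ U, then check whether U ∩ (A ∖ {x}) ≠ ∅ for every such U.
  x = 38: open {38} ∋ x has {38} ∩ (A ∖ {38}) = ∅, so x is NOT a limit point.
  x = 39: open {39} ∋ x has {39} ∩ (A ∖ {39}) = ∅, so x is NOT a limit point.
  x = 40: open {38, 40} ∋ x has {38, 40} ∩ (A ∖ {40}) = ∅, so x is NOT a limit point.
Collecting: A' = ∅.


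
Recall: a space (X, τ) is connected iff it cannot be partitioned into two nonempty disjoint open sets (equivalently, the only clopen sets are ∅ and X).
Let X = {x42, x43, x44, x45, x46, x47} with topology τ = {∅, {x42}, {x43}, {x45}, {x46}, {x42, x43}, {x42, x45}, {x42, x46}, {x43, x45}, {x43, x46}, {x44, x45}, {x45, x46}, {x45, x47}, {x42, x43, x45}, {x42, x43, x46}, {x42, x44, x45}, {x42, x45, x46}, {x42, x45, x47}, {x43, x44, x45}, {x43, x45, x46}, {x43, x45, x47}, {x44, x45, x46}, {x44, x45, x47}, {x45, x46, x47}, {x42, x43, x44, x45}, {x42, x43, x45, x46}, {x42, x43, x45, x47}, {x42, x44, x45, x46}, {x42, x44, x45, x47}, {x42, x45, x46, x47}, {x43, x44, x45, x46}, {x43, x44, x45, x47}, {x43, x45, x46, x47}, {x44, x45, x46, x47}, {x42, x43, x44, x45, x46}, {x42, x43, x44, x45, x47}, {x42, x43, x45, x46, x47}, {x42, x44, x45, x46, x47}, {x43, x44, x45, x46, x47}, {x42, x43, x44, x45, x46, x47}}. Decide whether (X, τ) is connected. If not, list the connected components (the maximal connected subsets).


(X, τ) is disconnected; components = [{x42}, {x43}, {x46}, {x44, x45, x47}].

Find clopen sets (U ∈ τ with X ∖ U ∈ τ):
  U = ∅, X ∖ U = {x42, x43, x44, x45, x46, x47} — both open, so U is clopen.
  U = {x42}, X ∖ U = {x43, x44, x45, x46, x47} — both open, so U is clopen.
  U = {x43}, X ∖ U = {x42, x44, x45, x46, x47} — both open, so U is clopen.
  U = {x46}, X ∖ U = {x42, x43, x44, x45, x47} — both open, so U is clopen.
  U = {x42, x43}, X ∖ U = {x44, x45, x46, x47} — both open, so U is clopen.
  U = {x42, x46}, X ∖ U = {x43, x44, x45, x47} — both open, so U is clopen.
  U = {x43, x46}, X ∖ U = {x42, x44, x45, x47} — both open, so U is clopen.
  U = {x42, x43, x46}, X ∖ U = {x44, x45, x47} — both open, so U is clopen.
  U = {x44, x45, x47}, X ∖ U = {x42, x43, x46} — both open, so U is clopen.
  U = {x42, x44, x45, x47}, X ∖ U = {x43, x46} — both open, so U is clopen.
  U = {x43, x44, x45, x47}, X ∖ U = {x42, x46} — both open, so U is clopen.
  U = {x44, x45, x46, x47}, X ∖ U = {x42, x43} — both open, so U is clopen.
  U = {x42, x43, x44, x45, x47}, X ∖ U = {x46} — both open, so U is clopen.
  U = {x42, x44, x45, x46, x47}, X ∖ U = {x43} — both open, so U is clopen.
  U = {x43, x44, x45, x46, x47}, X ∖ U = {x42} — both open, so U is clopen.
  U = {x42, x43, x44, x45, x46, x47}, X ∖ U = ∅ — both open, so U is clopen.
Nontrivial clopen(s) exist: e.g. {x44, x45, x47}. So (X, τ) is disconnected.
Compute connected components by grouping points that agree on all clopens:
  component: {x42}
  component: {x43}
  component: {x46}
  component: {x44, x45, x47}


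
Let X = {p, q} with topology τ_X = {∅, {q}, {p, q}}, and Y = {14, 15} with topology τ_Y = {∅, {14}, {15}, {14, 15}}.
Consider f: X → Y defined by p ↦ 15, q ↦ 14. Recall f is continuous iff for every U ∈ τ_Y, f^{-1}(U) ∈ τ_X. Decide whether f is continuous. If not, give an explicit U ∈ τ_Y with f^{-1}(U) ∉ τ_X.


f is NOT continuous.

Compute f^{-1}(U) for each U ∈ τ_Y:
  U = ∅: f^{-1}(U) = ∅ ∈ τ_X ✓.
  U = {14}: f^{-1}(U) = {q} ∈ τ_X ✓.
  U = {15}: f^{-1}(U) = {p} ∉ τ_X ✗.
  U = {14, 15}: f^{-1}(U) = {p, q} ∈ τ_X ✓.
Found U = {15} with f^{-1}(U) = {p} not in τ_X. Therefore f is NOT continuous.


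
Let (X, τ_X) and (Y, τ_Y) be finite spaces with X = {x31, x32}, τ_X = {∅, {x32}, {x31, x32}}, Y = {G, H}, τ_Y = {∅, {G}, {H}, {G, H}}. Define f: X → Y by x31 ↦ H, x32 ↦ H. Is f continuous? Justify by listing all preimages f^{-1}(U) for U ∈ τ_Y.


f IS continuous.

Compute f^{-1}(U) for each U ∈ τ_Y:
  U = ∅: f^{-1}(U) = ∅ ∈ τ_X ✓.
  U = {G}: f^{-1}(U) = ∅ ∈ τ_X ✓.
  U = {H}: f^{-1}(U) = {x31, x32} ∈ τ_X ✓.
  U = {G, H}: f^{-1}(U) = {x31, x32} ∈ τ_X ✓.
Every preimage lies in τ_X, so f IS continuous.


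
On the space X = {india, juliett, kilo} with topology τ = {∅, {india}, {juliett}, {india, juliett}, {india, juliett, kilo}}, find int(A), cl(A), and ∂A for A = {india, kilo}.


int(A) = {india}, cl(A) = {india, kilo}, ∂A = {kilo}.

Closed sets in (X, τ) are complements of opens:
  closed(X, τ) = {∅, {kilo}, {india, kilo}, {juliett, kilo}, {india, juliett, kilo}}.
int(A) = ⋃ {U ∈ τ : U ⊆ A}. Opens contained in A: ∅, {india}.
Taking the union of these: int(A) = {india}.
cl(A) = ⋂ {C closed : A ⊆ C}. Closed sets containing A: {india, kilo}, {india, juliett, kilo}.
Intersecting these: cl(A) = {india, kilo}.
∂A = cl(A) ∖ int(A) = {india, kilo} ∖ {india} = {kilo}.


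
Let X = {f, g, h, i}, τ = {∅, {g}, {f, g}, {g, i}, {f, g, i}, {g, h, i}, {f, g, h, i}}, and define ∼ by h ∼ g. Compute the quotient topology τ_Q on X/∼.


X/∼ = {[f], [g=h], [i]}; |τ_Q| = 3.

Equivalence classes: [f], [g=h], [i].
Quotient map π: X → X/∼ sends f ↦ [f], g ↦ [g=h], h ↦ [g=h], i ↦ [i].
For each subset V ⊆ X/∼, compute π^{-1}(V) ⊆ X and check whether π^{-1}(V) ∈ τ. V is open in τ_Q iff π^{-1}(V) ∈ τ.
  V = {}: π^{-1}(V) = ∅ ∈ τ ✓.
  V = {[f]}: π^{-1}(V) = {f} ∉ τ ✗.
  V = {[g=h]}: π^{-1}(V) = {g, h} ∉ τ ✗.
  V = {[f], [g=h]}: π^{-1}(V) = {f, g, h} ∉ τ ✗.
  V = {[i]}: π^{-1}(V) = {i} ∉ τ ✗.
  V = {[f], [i]}: π^{-1}(V) = {f, i} ∉ τ ✗.
  V = {[g=h], [i]}: π^{-1}(V) = {g, h, i} ∈ τ ✓.
  V = {[f], [g=h], [i]}: π^{-1}(V) = {f, g, h, i} ∈ τ ✓.
Open sets in the quotient: τ_Q = {{}, {[g=h], [i]}, {[f], [g=h], [i]}} (3 elements).


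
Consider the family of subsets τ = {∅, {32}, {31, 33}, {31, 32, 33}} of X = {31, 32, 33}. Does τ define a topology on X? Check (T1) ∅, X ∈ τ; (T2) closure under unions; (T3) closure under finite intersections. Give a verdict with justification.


τ IS a topology on X.

Axiom (T1): ∅ ∈ τ? Yes; X ∈ τ? Yes.
Axiom (T2/T3): check pairwise unions and intersections of members of τ.
All pairwise intersections and unions checked — each lies in τ. Therefore τ satisfies (T1), (T2), (T3): it IS a topology on X.


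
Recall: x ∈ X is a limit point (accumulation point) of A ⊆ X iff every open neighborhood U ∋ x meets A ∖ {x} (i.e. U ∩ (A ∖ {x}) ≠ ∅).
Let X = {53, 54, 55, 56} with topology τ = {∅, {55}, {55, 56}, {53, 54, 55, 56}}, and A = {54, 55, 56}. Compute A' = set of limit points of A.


A' = {53, 54, 56}

For each x ∈ X, list the open sets U ∈ τ with x ∈ U, then check whether U ∩ (A ∖ {x}) ≠ ∅ for every such U.
  x = 53: opens ∋ x are {53, 54, 55, 56}; each meets A ∖ {53}, so x IS a limit point.
  x = 54: opens ∋ x are {53, 54, 55, 56}; each meets A ∖ {54}, so x IS a limit point.
  x = 55: open {55} ∋ x has {55} ∩ (A ∖ {55}) = ∅, so x is NOT a limit point.
  x = 56: opens ∋ x are {55, 56}, {53, 54, 55, 56}; each meets A ∖ {56}, so x IS a limit point.
Collecting: A' = {53, 54, 56}.


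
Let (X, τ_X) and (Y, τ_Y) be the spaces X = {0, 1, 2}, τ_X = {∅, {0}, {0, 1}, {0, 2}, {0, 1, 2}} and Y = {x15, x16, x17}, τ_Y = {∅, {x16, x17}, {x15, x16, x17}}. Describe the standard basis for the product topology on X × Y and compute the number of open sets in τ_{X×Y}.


Basis B = {∅ × ∅, {0} × {x16, x17}, {0} × {x15, x16, x17}, {0, 1} × {x16, x17}, {0, 2} × {x16, x17}, {0, 1} × {x15, x16, x17}, {0, 2} × {x15, x16, x17}, {0, 1, 2} × {x16, x17}, {0, 1, 2} × {x15, x16, x17}}; |τ_{X×Y}| = 14.

Enumerate products U × V with U ∈ τ_X, V ∈ τ_Y (deduplicated):
  ∅ × ∅ = {} (∅)
  {0} × {x16, x17} = {(0,x16), (0,x17)}
  {0} × {x15, x16, x17} = {(0,x15), (0,x16), (0,x17)}
  {0, 1} × {x16, x17} = {(0,x16), (0,x17), (1,x16), (1,x17)}
  {0, 2} × {x16, x17} = {(0,x16), (0,x17), (2,x16), (2,x17)}
  {0, 1} × {x15, x16, x17} = {(0,x15), (0,x16), (0,x17), (1,x15), (1,x16), (1,x17)}
  {0, 2} × {x15, x16, x17} = {(0,x15), (0,x16), (0,x17), (2,x15), (2,x16), (2,x17)}
  {0, 1, 2} × {x16, x17} = {(0,x16), (0,x17), (1,x16), (1,x17), (2,x16), (2,x17)}
  {0, 1, 2} × {x15, x16, x17} = {(0,x15), (0,x16), (0,x17), (1,x15), (1,x16), (1,x17), (2,x15), (2,x16), (2,x17)}
These 9 distinct sets form the basis B.
Close under arbitrary unions to get τ_{X×Y}; counting gives |τ_{X×Y}| = 14.


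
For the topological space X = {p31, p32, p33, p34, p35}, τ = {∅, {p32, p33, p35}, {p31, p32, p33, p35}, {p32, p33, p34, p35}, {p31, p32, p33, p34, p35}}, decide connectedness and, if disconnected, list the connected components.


(X, τ) is connected.

Find clopen sets (U ∈ τ with X ∖ U ∈ τ):
  U = ∅, X ∖ U = {p31, p32, p33, p34, p35} — both open, so U is clopen.
  U = {p31, p32, p33, p34, p35}, X ∖ U = ∅ — both open, so U is clopen.
Only trivial clopens (∅ and X) exist, so (X, τ) is connected.
Compute connected components by grouping points that agree on all clopens:
  component: {p31, p32, p33, p34, p35}


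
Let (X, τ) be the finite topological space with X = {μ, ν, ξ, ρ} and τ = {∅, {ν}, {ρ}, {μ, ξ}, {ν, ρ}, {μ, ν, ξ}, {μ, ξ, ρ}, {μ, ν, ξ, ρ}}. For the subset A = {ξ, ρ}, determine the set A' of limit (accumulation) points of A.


A' = {μ}

For each x ∈ X, list the open sets U ∈ τ with x ∈ U, then check whether U ∩ (A ∖ {x}) ≠ ∅ for every such U.
  x = μ: opens ∋ x are {μ, ξ}, {μ, ν, ξ}, {μ, ξ, ρ}, {μ, ν, ξ, ρ}; each meets A ∖ {μ}, so x IS a limit point.
  x = ν: open {ν} ∋ x has {ν} ∩ (A ∖ {ν}) = ∅, so x is NOT a limit point.
  x = ξ: open {μ, ξ} ∋ x has {μ, ξ} ∩ (A ∖ {ξ}) = ∅, so x is NOT a limit point.
  x = ρ: open {ρ} ∋ x has {ρ} ∩ (A ∖ {ρ}) = ∅, so x is NOT a limit point.
Collecting: A' = {μ}.


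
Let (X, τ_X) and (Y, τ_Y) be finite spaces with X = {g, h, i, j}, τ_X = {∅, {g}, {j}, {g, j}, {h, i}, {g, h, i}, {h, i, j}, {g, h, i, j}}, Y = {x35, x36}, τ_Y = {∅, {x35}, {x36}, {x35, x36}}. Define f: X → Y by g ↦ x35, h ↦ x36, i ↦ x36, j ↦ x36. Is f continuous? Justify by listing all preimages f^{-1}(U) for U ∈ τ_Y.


f IS continuous.

Compute f^{-1}(U) for each U ∈ τ_Y:
  U = ∅: f^{-1}(U) = ∅ ∈ τ_X ✓.
  U = {x35}: f^{-1}(U) = {g} ∈ τ_X ✓.
  U = {x36}: f^{-1}(U) = {h, i, j} ∈ τ_X ✓.
  U = {x35, x36}: f^{-1}(U) = {g, h, i, j} ∈ τ_X ✓.
Every preimage lies in τ_X, so f IS continuous.


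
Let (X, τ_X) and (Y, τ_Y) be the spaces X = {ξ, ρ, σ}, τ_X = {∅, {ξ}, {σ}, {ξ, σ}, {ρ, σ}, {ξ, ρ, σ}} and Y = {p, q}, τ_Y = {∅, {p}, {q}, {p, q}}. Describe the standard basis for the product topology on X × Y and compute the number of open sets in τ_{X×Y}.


Basis B = {∅ × ∅, {ξ} × {p}, {ξ} × {q}, {σ} × {p}, {σ} × {q}, {ξ} × {p, q}, {ξ, σ} × {p}, {ξ, σ} × {q}, {ρ, σ} × {p}, {ρ, σ} × {q}, {σ} × {p, q}, {ξ, ρ, σ} × {p}, {ξ, ρ, σ} × {q}, {ξ, σ} × {p, q}, {ρ, σ} × {p, q}, {ξ, ρ, σ} × {p, q}}; |τ_{X×Y}| = 36.

Enumerate products U × V with U ∈ τ_X, V ∈ τ_Y (deduplicated):
  ∅ × ∅ = {} (∅)
  {ξ} × {p} = {(ξ,p)}
  {ξ} × {q} = {(ξ,q)}
  {σ} × {p} = {(σ,p)}
  {σ} × {q} = {(σ,q)}
  {ξ} × {p, q} = {(ξ,p), (ξ,q)}
  {ξ, σ} × {p} = {(ξ,p), (σ,p)}
  {ξ, σ} × {q} = {(ξ,q), (σ,q)}
  {ρ, σ} × {p} = {(ρ,p), (σ,p)}
  {ρ, σ} × {q} = {(ρ,q), (σ,q)}
  {σ} × {p, q} = {(σ,p), (σ,q)}
  {ξ, ρ, σ} × {p} = {(ξ,p), (ρ,p), (σ,p)}
  {ξ, ρ, σ} × {q} = {(ξ,q), (ρ,q), (σ,q)}
  {ξ, σ} × {p, q} = {(ξ,p), (ξ,q), (σ,p), (σ,q)}
  {ρ, σ} × {p, q} = {(ρ,p), (ρ,q), (σ,p), (σ,q)}
  {ξ, ρ, σ} × {p, q} = {(ξ,p), (ξ,q), (ρ,p), (ρ,q), (σ,p), (σ,q)}
These 16 distinct sets form the basis B.
Close under arbitrary unions to get τ_{X×Y}; counting gives |τ_{X×Y}| = 36.


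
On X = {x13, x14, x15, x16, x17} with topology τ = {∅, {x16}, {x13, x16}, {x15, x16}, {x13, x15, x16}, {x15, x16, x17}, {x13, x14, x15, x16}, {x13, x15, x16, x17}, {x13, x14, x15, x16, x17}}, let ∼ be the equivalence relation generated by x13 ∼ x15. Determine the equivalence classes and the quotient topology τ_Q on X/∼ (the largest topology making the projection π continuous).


X/∼ = {[x13=x15], [x14], [x16], [x17]}; |τ_Q| = 6.

Equivalence classes: [x13=x15], [x14], [x16], [x17].
Quotient map π: X → X/∼ sends x13 ↦ [x13=x15], x14 ↦ [x14], x15 ↦ [x13=x15], x16 ↦ [x16], x17 ↦ [x17].
For each subset V ⊆ X/∼, compute π^{-1}(V) ⊆ X and check whether π^{-1}(V) ∈ τ. V is open in τ_Q iff π^{-1}(V) ∈ τ.
  V = {}: π^{-1}(V) = ∅ ∈ τ ✓.
  V = {[x13=x15]}: π^{-1}(V) = {x13, x15} ∉ τ ✗.
  V = {[x14]}: π^{-1}(V) = {x14} ∉ τ ✗.
  V = {[x13=x15], [x14]}: π^{-1}(V) = {x13, x14, x15} ∉ τ ✗.
  V = {[x16]}: π^{-1}(V) = {x16} ∈ τ ✓.
  V = {[x13=x15], [x16]}: π^{-1}(V) = {x13, x15, x16} ∈ τ ✓.
  V = {[x14], [x16]}: π^{-1}(V) = {x14, x16} ∉ τ ✗.
  V = {[x13=x15], [x14], [x16]}: π^{-1}(V) = {x13, x14, x15, x16} ∈ τ ✓.
  V = {[x17]}: π^{-1}(V) = {x17} ∉ τ ✗.
  V = {[x13=x15], [x17]}: π^{-1}(V) = {x13, x15, x17} ∉ τ ✗.
  V = {[x14], [x17]}: π^{-1}(V) = {x14, x17} ∉ τ ✗.
  V = {[x13=x15], [x14], [x17]}: π^{-1}(V) = {x13, x14, x15, x17} ∉ τ ✗.
  V = {[x16], [x17]}: π^{-1}(V) = {x16, x17} ∉ τ ✗.
  V = {[x13=x15], [x16], [x17]}: π^{-1}(V) = {x13, x15, x16, x17} ∈ τ ✓.
  V = {[x14], [x16], [x17]}: π^{-1}(V) = {x14, x16, x17} ∉ τ ✗.
  V = {[x13=x15], [x14], [x16], [x17]}: π^{-1}(V) = {x13, x14, x15, x16, x17} ∈ τ ✓.
Open sets in the quotient: τ_Q = {{}, {[x16]}, {[x13=x15], [x16]}, {[x13=x15], [x14], [x16]}, {[x13=x15], [x16], [x17]}, {[x13=x15], [x14], [x16], [x17]}} (6 elements).


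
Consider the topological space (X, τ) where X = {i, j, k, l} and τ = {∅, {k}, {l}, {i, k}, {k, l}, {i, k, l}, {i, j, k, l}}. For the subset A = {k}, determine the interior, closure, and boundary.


int(A) = {k}, cl(A) = {i, j, k}, ∂A = {i, j}.

Closed sets in (X, τ) are complements of opens:
  closed(X, τ) = {∅, {j}, {i, j}, {j, l}, {i, j, k}, {i, j, l}, {i, j, k, l}}.
int(A) = ⋃ {U ∈ τ : U ⊆ A}. Opens contained in A: ∅, {k}.
Taking the union of these: int(A) = {k}.
cl(A) = ⋂ {C closed : A ⊆ C}. Closed sets containing A: {i, j, k}, {i, j, k, l}.
Intersecting these: cl(A) = {i, j, k}.
∂A = cl(A) ∖ int(A) = {i, j, k} ∖ {k} = {i, j}.


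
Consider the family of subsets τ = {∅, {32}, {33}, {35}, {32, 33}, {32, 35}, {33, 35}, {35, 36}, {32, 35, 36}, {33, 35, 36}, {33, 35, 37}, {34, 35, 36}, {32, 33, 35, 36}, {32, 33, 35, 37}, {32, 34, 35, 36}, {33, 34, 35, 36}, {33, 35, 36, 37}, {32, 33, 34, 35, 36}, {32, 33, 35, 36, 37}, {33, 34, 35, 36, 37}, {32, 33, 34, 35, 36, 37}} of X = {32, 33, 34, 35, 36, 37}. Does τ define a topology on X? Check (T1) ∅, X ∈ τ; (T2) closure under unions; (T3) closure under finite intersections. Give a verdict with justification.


τ is NOT a topology on X.

Axiom (T1): ∅ ∈ τ? Yes; X ∈ τ? Yes.
Axiom (T2/T3): check pairwise unions and intersections of members of τ.
Counterexample for (T2): {32} ∪ {33, 35} = {32, 33, 35} ∉ τ. Therefore τ is NOT a topology.


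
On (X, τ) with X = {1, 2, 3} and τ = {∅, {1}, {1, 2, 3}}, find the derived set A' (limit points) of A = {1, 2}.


A' = {2, 3}

For each x ∈ X, list the open sets U ∈ τ with x ∈ U, then check whether U ∩ (A ∖ {x}) ≠ ∅ for every such U.
  x = 1: open {1} ∋ x has {1} ∩ (A ∖ {1}) = ∅, so x is NOT a limit point.
  x = 2: opens ∋ x are {1, 2, 3}; each meets A ∖ {2}, so x IS a limit point.
  x = 3: opens ∋ x are {1, 2, 3}; each meets A ∖ {3}, so x IS a limit point.
Collecting: A' = {2, 3}.


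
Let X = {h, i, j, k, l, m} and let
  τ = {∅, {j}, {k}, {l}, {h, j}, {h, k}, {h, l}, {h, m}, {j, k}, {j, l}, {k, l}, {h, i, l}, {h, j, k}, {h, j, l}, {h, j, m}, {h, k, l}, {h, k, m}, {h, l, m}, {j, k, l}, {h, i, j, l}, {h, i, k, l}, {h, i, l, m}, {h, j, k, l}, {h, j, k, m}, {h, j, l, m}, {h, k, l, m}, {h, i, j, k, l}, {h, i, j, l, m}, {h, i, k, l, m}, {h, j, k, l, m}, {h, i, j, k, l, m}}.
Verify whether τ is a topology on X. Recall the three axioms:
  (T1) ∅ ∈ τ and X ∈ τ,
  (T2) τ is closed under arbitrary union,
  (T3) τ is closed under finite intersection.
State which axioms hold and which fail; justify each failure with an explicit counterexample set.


τ is NOT a topology on X.

Axiom (T1): ∅ ∈ τ? Yes; X ∈ τ? Yes.
Axiom (T2/T3): check pairwise unions and intersections of members of τ.
Counterexample for (T3): {h, j} ∩ {h, k} = {h} ∉ τ. Therefore τ is NOT a topology.


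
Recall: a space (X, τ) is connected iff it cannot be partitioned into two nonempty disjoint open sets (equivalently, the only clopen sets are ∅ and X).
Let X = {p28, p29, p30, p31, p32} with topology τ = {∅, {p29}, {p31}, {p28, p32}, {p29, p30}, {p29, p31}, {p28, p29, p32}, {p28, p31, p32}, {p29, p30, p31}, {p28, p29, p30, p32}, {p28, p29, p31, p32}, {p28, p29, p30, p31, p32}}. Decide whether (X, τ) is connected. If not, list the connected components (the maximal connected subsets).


(X, τ) is disconnected; components = [{p31}, {p28, p32}, {p29, p30}].

Find clopen sets (U ∈ τ with X ∖ U ∈ τ):
  U = ∅, X ∖ U = {p28, p29, p30, p31, p32} — both open, so U is clopen.
  U = {p31}, X ∖ U = {p28, p29, p30, p32} — both open, so U is clopen.
  U = {p28, p32}, X ∖ U = {p29, p30, p31} — both open, so U is clopen.
  U = {p29, p30}, X ∖ U = {p28, p31, p32} — both open, so U is clopen.
  U = {p28, p31, p32}, X ∖ U = {p29, p30} — both open, so U is clopen.
  U = {p29, p30, p31}, X ∖ U = {p28, p32} — both open, so U is clopen.
  U = {p28, p29, p30, p32}, X ∖ U = {p31} — both open, so U is clopen.
  U = {p28, p29, p30, p31, p32}, X ∖ U = ∅ — both open, so U is clopen.
Nontrivial clopen(s) exist: e.g. {p28, p32}. So (X, τ) is disconnected.
Compute connected components by grouping points that agree on all clopens:
  component: {p31}
  component: {p28, p32}
  component: {p29, p30}


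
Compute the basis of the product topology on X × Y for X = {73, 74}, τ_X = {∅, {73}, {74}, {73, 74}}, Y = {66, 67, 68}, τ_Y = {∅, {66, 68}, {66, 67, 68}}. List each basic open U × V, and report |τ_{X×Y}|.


Basis B = {∅ × ∅, {73} × {66, 68}, {74} × {66, 68}, {73} × {66, 67, 68}, {74} × {66, 67, 68}, {73, 74} × {66, 68}, {73, 74} × {66, 67, 68}}; |τ_{X×Y}| = 9.

Enumerate products U × V with U ∈ τ_X, V ∈ τ_Y (deduplicated):
  ∅ × ∅ = {} (∅)
  {73} × {66, 68} = {(73,66), (73,68)}
  {74} × {66, 68} = {(74,66), (74,68)}
  {73} × {66, 67, 68} = {(73,66), (73,67), (73,68)}
  {74} × {66, 67, 68} = {(74,66), (74,67), (74,68)}
  {73, 74} × {66, 68} = {(73,66), (73,68), (74,66), (74,68)}
  {73, 74} × {66, 67, 68} = {(73,66), (73,67), (73,68), (74,66), (74,67), (74,68)}
These 7 distinct sets form the basis B.
Close under arbitrary unions to get τ_{X×Y}; counting gives |τ_{X×Y}| = 9.


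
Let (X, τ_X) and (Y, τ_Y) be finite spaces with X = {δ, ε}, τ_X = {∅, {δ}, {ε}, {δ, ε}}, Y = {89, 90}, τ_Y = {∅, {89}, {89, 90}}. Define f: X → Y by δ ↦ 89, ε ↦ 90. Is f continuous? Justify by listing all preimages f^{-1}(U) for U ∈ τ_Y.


f IS continuous.

Compute f^{-1}(U) for each U ∈ τ_Y:
  U = ∅: f^{-1}(U) = ∅ ∈ τ_X ✓.
  U = {89}: f^{-1}(U) = {δ} ∈ τ_X ✓.
  U = {89, 90}: f^{-1}(U) = {δ, ε} ∈ τ_X ✓.
Every preimage lies in τ_X, so f IS continuous.


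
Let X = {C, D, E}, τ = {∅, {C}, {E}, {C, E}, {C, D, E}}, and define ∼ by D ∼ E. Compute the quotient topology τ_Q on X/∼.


X/∼ = {[C], [D=E]}; |τ_Q| = 3.

Equivalence classes: [C], [D=E].
Quotient map π: X → X/∼ sends C ↦ [C], D ↦ [D=E], E ↦ [D=E].
For each subset V ⊆ X/∼, compute π^{-1}(V) ⊆ X and check whether π^{-1}(V) ∈ τ. V is open in τ_Q iff π^{-1}(V) ∈ τ.
  V = {}: π^{-1}(V) = ∅ ∈ τ ✓.
  V = {[C]}: π^{-1}(V) = {C} ∈ τ ✓.
  V = {[D=E]}: π^{-1}(V) = {D, E} ∉ τ ✗.
  V = {[C], [D=E]}: π^{-1}(V) = {C, D, E} ∈ τ ✓.
Open sets in the quotient: τ_Q = {{}, {[C]}, {[C], [D=E]}} (3 elements).


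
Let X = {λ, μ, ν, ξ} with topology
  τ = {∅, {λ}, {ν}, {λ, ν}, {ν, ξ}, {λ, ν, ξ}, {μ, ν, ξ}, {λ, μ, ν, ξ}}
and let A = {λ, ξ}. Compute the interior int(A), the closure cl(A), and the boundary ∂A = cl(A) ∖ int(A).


int(A) = {λ}, cl(A) = {λ, μ, ξ}, ∂A = {μ, ξ}.

Closed sets in (X, τ) are complements of opens:
  closed(X, τ) = {∅, {λ}, {μ}, {λ, μ}, {μ, ξ}, {λ, μ, ξ}, {μ, ν, ξ}, {λ, μ, ν, ξ}}.
int(A) = ⋃ {U ∈ τ : U ⊆ A}. Opens contained in A: ∅, {λ}.
Taking the union of these: int(A) = {λ}.
cl(A) = ⋂ {C closed : A ⊆ C}. Closed sets containing A: {λ, μ, ξ}, {λ, μ, ν, ξ}.
Intersecting these: cl(A) = {λ, μ, ξ}.
∂A = cl(A) ∖ int(A) = {λ, μ, ξ} ∖ {λ} = {μ, ξ}.


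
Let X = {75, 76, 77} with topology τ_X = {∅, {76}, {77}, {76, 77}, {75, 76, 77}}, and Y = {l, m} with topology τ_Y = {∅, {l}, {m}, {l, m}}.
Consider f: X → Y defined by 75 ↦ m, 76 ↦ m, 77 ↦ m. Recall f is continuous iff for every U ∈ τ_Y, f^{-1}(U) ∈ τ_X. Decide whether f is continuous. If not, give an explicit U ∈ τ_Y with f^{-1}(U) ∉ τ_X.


f IS continuous.

Compute f^{-1}(U) for each U ∈ τ_Y:
  U = ∅: f^{-1}(U) = ∅ ∈ τ_X ✓.
  U = {l}: f^{-1}(U) = ∅ ∈ τ_X ✓.
  U = {m}: f^{-1}(U) = {75, 76, 77} ∈ τ_X ✓.
  U = {l, m}: f^{-1}(U) = {75, 76, 77} ∈ τ_X ✓.
Every preimage lies in τ_X, so f IS continuous.


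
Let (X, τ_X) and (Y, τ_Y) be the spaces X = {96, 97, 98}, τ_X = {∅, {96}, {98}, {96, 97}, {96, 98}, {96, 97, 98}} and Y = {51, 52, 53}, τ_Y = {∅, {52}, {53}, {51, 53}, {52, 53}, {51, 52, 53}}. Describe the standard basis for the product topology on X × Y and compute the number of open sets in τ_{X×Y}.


Basis B = {∅ × ∅, {96} × {52}, {96} × {53}, {98} × {52}, {98} × {53}, {96} × {51, 53}, {96} × {52, 53}, {96, 97} × {52}, {96, 98} × {52}, {96, 97} × {53}, {96, 98} × {53}, {98} × {51, 53}, {98} × {52, 53}, {96} × {51, 52, 53}, {96, 97, 98} × {52}, {96, 97, 98} × {53}, {98} × {51, 52, 53}, {96, 97} × {51, 53}, {96, 98} × {51, 53}, {96, 97} × {52, 53}, {96, 98} × {52, 53}, {96, 97} × {51, 52, 53}, {96, 98} × {51, 52, 53}, {96, 97, 98} × {51, 53}, {96, 97, 98} × {52, 53}, {96, 97, 98} × {51, 52, 53}}; |τ_{X×Y}| = 108.

Enumerate products U × V with U ∈ τ_X, V ∈ τ_Y (deduplicated):
  ∅ × ∅ = {} (∅)
  {96} × {52} = {(96,52)}
  {96} × {53} = {(96,53)}
  {98} × {52} = {(98,52)}
  {98} × {53} = {(98,53)}
  {96} × {51, 53} = {(96,51), (96,53)}
  {96} × {52, 53} = {(96,52), (96,53)}
  {96, 97} × {52} = {(96,52), (97,52)}
  {96, 98} × {52} = {(96,52), (98,52)}
  {96, 97} × {53} = {(96,53), (97,53)}
  {96, 98} × {53} = {(96,53), (98,53)}
  {98} × {51, 53} = {(98,51), (98,53)}
  {98} × {52, 53} = {(98,52), (98,53)}
  {96} × {51, 52, 53} = {(96,51), (96,52), (96,53)}
  {96, 97, 98} × {52} = {(96,52), (97,52), (98,52)}
  {96, 97, 98} × {53} = {(96,53), (97,53), (98,53)}
  {98} × {51, 52, 53} = {(98,51), (98,52), (98,53)}
  {96, 97} × {51, 53} = {(96,51), (96,53), (97,51), (97,53)}
  {96, 98} × {51, 53} = {(96,51), (96,53), (98,51), (98,53)}
  {96, 97} × {52, 53} = {(96,52), (96,53), (97,52), (97,53)}
  {96, 98} × {52, 53} = {(96,52), (96,53), (98,52), (98,53)}
  {96, 97} × {51, 52, 53} = {(96,51), (96,52), (96,53), (97,51), (97,52), (97,53)}
  {96, 98} × {51, 52, 53} = {(96,51), (96,52), (96,53), (98,51), (98,52), (98,53)}
  {96, 97, 98} × {51, 53} = {(96,51), (96,53), (97,51), (97,53), (98,51), (98,53)}
  {96, 97, 98} × {52, 53} = {(96,52), (96,53), (97,52), (97,53), (98,52), (98,53)}
  {96, 97, 98} × {51, 52, 53} = {(96,51), (96,52), (96,53), (97,51), (97,52), (97,53), (98,51), (98,52), (98,53)}
These 26 distinct sets form the basis B.
Close under arbitrary unions to get τ_{X×Y}; counting gives |τ_{X×Y}| = 108.
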